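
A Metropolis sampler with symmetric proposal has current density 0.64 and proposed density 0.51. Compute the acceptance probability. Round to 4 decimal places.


For symmetric proposals, acceptance = min(1, pi(x*)/pi(x))
= min(1, 0.51/0.64)
= min(1, 0.7969) = 0.7969

0.7969


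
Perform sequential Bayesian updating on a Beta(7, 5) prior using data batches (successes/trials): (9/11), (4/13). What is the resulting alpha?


Accumulate successes: 13
Posterior alpha = prior alpha + sum of successes
= 7 + 13 = 20

20


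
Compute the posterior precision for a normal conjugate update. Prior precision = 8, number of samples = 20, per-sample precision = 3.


tau_post = tau_0 + n * tau
= 8 + 20 * 3 = 68

68


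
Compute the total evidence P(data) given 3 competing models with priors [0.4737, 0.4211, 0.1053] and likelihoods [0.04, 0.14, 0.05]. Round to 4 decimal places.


Marginal likelihood = sum P(model_i) * P(data|model_i)
Model 1: 0.4737 * 0.04 = 0.0189
Model 2: 0.4211 * 0.14 = 0.059
Model 3: 0.1053 * 0.05 = 0.0053
Total = 0.0832

0.0832


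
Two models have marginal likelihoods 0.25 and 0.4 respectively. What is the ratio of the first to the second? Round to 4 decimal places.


Evidence ratio = 0.25 / 0.4
= 0.625

0.625


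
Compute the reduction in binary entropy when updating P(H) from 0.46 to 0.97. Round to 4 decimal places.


H_before = -p*log2(p) - (1-p)*log2(1-p) for p=0.46: 0.9954
H_after for p=0.97: 0.1944
Reduction = 0.9954 - 0.1944 = 0.801

0.801


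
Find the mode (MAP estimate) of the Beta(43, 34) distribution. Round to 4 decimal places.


For Beta(a,b) with a,b > 1:
Mode = (a-1)/(a+b-2) = (43-1)/(77-2)
= 42/75 = 0.56

0.56


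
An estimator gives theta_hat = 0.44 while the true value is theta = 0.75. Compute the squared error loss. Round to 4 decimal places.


The squared error loss is (theta_hat - theta)^2
= (0.44 - 0.75)^2
= (-0.31)^2 = 0.0961

0.0961


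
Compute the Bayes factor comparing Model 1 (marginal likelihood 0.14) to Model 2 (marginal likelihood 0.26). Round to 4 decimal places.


BF12 = marginal likelihood of M1 / marginal likelihood of M2
= 0.14/0.26
= 0.5385

0.5385


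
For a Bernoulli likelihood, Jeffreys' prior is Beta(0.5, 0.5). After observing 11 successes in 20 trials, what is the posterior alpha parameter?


Jeffreys' prior for Bernoulli is Beta(0.5, 0.5).
Posterior is Beta(0.5 + k, 0.5 + n - k).
Posterior alpha = 0.5 + k = 0.5 + 11 = 11.5

11.5


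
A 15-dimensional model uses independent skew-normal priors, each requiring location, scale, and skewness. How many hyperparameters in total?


Per parameter: 3 (location, scale, and skewness).
Total = 15 * 3 = 45

45


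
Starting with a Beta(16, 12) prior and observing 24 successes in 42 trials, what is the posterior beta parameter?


Posterior beta = prior beta + failures
Failures = 42 - 24 = 18
beta_post = 12 + 18 = 30

30


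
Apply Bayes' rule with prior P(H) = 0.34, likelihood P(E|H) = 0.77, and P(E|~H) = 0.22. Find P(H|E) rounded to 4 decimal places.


Step 1: Compute marginal P(E) = P(E|H)P(H) + P(E|~H)P(~H)
= 0.77*0.34 + 0.22*0.66 = 0.407
Step 2: P(H|E) = P(E|H)P(H)/P(E) = 0.2618/0.407
= 0.6432

0.6432


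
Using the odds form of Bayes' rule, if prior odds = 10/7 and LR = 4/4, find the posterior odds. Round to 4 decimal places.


Bayes' rule in odds form: posterior odds = prior odds * LR
= (10 * 4) / (7 * 4)
= 40/28 = 1.4286

1.4286


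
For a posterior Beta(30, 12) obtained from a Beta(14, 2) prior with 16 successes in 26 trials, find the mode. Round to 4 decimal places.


Mode = (alpha - 1) / (alpha + beta - 2)
= 29 / 40
= 0.725

0.725


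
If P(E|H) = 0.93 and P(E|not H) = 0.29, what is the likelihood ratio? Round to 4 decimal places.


Likelihood ratio = P(E|H) / P(E|not H)
= 0.93 / 0.29
= 3.2069

3.2069


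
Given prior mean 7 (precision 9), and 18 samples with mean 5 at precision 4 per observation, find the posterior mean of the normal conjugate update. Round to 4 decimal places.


The posterior mean is a precision-weighted average of prior and data.
Post. prec. = 9 + 72 = 81
Post. mean = (63 + 360)/81 = 423/81 = 5.2222

5.2222


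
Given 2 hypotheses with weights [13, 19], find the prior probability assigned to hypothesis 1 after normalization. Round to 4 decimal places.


To normalize, divide each weight by the sum of all weights.
Sum = 32
Prior(H1) = 13/32 = 0.4062

0.4062


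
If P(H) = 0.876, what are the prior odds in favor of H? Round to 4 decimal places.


Prior odds = P(H) / (1 - P(H))
= 0.876 / 0.124
= 7.0645

7.0645


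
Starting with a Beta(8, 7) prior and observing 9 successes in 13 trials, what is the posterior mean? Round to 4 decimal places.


Posterior parameters: alpha = 8 + 9 = 17
beta = 7 + 4 = 11
Posterior mean = alpha / (alpha + beta) = 17 / 28
= 0.6071

0.6071


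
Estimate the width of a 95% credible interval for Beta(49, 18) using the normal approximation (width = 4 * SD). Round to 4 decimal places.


For Beta(a,b): Var = ab/((a+b)^2(a+b+1))
Var = 0.0029, SD = 0.0538
Approximate 95% CI width = 4 * 0.0538 = 0.215

0.215


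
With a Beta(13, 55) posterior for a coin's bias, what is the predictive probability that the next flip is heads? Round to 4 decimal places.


The predictive probability equals the posterior mean.
P(next = heads) = alpha / (alpha + beta)
= 13 / 68 = 0.1912

0.1912


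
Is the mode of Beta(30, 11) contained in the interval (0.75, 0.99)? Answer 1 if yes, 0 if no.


Mode = (a-1)/(a+b-2) = 29/39 = 0.7436
Interval: (0.75, 0.99)
Contains mode? 0

0


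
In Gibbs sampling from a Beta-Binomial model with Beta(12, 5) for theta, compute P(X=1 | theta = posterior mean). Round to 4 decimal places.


Posterior mean = alpha/(alpha+beta) = 12/17 = 0.7059
P(X=1|theta=mean) = theta = 0.7059

0.7059


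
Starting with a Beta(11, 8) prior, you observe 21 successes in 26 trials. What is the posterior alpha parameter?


For a Beta-Binomial conjugate model:
Posterior alpha = prior alpha + number of successes
= 11 + 21 = 32

32


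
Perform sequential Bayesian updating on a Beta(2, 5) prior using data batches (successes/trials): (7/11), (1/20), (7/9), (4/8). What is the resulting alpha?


Accumulate successes: 19
Posterior alpha = prior alpha + sum of successes
= 2 + 19 = 21

21


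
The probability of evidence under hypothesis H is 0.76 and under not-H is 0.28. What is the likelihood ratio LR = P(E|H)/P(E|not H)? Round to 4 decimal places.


LR = 0.76 / 0.28
= 2.7143

2.7143


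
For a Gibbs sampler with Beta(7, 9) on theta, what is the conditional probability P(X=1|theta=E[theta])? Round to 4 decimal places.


E[theta] = 7/(7+9) = 0.4375
P(X=1|theta) = theta = 0.4375

0.4375


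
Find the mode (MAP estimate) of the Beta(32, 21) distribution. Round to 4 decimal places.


For Beta(a,b) with a,b > 1:
Mode = (a-1)/(a+b-2) = (32-1)/(53-2)
= 31/51 = 0.6078

0.6078


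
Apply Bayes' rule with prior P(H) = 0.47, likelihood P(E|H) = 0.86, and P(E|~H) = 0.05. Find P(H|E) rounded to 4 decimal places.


Step 1: Compute marginal P(E) = P(E|H)P(H) + P(E|~H)P(~H)
= 0.86*0.47 + 0.05*0.53 = 0.4307
Step 2: P(H|E) = P(E|H)P(H)/P(E) = 0.4042/0.4307
= 0.9385

0.9385


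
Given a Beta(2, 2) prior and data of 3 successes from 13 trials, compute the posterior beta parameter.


Number of failures = 13 - 3 = 10
Posterior beta = 2 + 10 = 12

12


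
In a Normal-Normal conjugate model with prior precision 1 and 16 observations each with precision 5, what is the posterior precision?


Posterior precision = prior precision + n * observation precision
= 1 + 16 * 5
= 1 + 80 = 81

81


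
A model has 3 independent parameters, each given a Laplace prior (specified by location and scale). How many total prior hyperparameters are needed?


Each Laplace prior needs 2 hyperparameters (location and scale).
Total = 2 * 3 = 6

6


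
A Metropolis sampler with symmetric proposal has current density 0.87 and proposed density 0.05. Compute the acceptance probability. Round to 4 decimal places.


For symmetric proposals, acceptance = min(1, pi(x*)/pi(x))
= min(1, 0.05/0.87)
= min(1, 0.0575) = 0.0575

0.0575


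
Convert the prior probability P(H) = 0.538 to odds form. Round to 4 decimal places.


P(not H) = 1 - 0.538 = 0.462
Odds = 0.538 / 0.462 = 1.1645

1.1645


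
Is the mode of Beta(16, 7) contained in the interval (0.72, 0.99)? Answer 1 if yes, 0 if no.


Mode = (a-1)/(a+b-2) = 15/21 = 0.7143
Interval: (0.72, 0.99)
Contains mode? 0

0


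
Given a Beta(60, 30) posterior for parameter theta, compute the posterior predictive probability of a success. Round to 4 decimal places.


For a Beta-Bernoulli model, the predictive probability is the mean:
P(success) = 60/(60+30) = 60/90 = 0.6667

0.6667


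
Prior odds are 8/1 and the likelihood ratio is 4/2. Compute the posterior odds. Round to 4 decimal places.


Posterior odds = prior odds * likelihood ratio
= (8/1) * (4/2)
= 32 / 2
= 16.0

16.0


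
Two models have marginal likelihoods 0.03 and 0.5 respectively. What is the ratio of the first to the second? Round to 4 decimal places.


Evidence ratio = 0.03 / 0.5
= 0.06

0.06


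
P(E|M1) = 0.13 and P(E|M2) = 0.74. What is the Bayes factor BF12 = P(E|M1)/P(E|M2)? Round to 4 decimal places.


Bayes factor BF12 = P(E|M1) / P(E|M2)
= 0.13 / 0.74
= 0.1757

0.1757


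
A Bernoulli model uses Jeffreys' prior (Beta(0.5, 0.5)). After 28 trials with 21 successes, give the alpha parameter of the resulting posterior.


Posterior = Beta(prior_alpha + successes, prior_beta + failures)
= Beta(0.5 + 21, 0.5 + 7)
Posterior alpha = 0.5 + k = 0.5 + 21 = 21.5

21.5


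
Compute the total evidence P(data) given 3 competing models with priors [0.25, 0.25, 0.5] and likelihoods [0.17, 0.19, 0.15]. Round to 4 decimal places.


Marginal likelihood = sum P(model_i) * P(data|model_i)
Model 1: 0.25 * 0.17 = 0.0425
Model 2: 0.25 * 0.19 = 0.0475
Model 3: 0.5 * 0.15 = 0.075
Total = 0.165

0.165


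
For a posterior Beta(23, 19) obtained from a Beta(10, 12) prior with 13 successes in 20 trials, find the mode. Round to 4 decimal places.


Mode = (alpha - 1) / (alpha + beta - 2)
= 22 / 40
= 0.55

0.55


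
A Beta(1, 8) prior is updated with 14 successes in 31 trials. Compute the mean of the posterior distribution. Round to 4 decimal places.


After update: Beta(15, 25)
Mean = 15 / (15 + 25) = 15 / 40
= 0.375

0.375


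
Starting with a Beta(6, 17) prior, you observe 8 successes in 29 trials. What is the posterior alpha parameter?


For a Beta-Binomial conjugate model:
Posterior alpha = prior alpha + number of successes
= 6 + 8 = 14

14


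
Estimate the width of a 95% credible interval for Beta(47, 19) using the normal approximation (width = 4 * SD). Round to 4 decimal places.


For Beta(a,b): Var = ab/((a+b)^2(a+b+1))
Var = 0.0031, SD = 0.0553
Approximate 95% CI width = 4 * 0.0553 = 0.2213

0.2213


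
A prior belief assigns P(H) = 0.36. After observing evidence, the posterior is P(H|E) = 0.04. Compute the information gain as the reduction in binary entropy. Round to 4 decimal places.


H(prior) = -0.36*log2(0.36) - 0.64*log2(0.64)
= 0.9427
H(post) = -0.04*log2(0.04) - 0.96*log2(0.96)
= 0.2423
IG = 0.9427 - 0.2423 = 0.7004

0.7004


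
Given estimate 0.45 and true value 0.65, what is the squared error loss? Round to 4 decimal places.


Squared error = (estimate - true)^2
Difference = -0.2
Loss = -0.2^2 = 0.04

0.04


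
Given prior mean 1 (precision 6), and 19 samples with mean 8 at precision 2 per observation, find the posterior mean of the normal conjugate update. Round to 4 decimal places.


The posterior mean is a precision-weighted average of prior and data.
Post. prec. = 6 + 38 = 44
Post. mean = (6 + 304)/44 = 310/44 = 7.0455

7.0455


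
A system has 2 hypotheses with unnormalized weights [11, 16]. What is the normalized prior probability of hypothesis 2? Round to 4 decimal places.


The normalized prior is the weight divided by the total.
Total weight = 27
P(H2) = 16 / 27 = 0.5926

0.5926


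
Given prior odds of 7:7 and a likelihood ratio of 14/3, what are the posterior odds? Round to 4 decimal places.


Posterior odds = prior odds * LR
Prior odds = 7/7 = 1.0
LR = 14/3 = 4.6667
Posterior odds = 1.0 * 4.6667 = 4.6667

4.6667


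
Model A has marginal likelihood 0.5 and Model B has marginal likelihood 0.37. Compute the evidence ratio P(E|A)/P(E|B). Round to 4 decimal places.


Evidence ratio = P(E|A) / P(E|B)
= 0.5 / 0.37
= 1.3514

1.3514


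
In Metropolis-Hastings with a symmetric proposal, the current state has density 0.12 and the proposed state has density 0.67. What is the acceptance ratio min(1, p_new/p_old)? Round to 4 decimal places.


Ratio = p_new / p_old = 0.67 / 0.12 = 5.5833
Acceptance = min(1, 5.5833) = 1.0

1.0


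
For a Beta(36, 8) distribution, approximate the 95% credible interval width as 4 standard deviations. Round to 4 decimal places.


Variance of Beta(a,b) = ab / ((a+b)^2 * (a+b+1))
= 36*8 / ((44)^2 * 45)
= 0.0033
SD = sqrt(0.0033) = 0.0575
Width = 4 * SD = 0.23

0.23


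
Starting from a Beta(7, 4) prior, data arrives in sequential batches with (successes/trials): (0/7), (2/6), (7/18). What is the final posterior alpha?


In sequential Bayesian updating, we sum all successes.
Total successes = 9
Final alpha = 7 + 9 = 16

16


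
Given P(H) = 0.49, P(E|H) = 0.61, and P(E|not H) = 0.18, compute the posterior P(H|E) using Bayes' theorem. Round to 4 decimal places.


By Bayes' theorem: P(H|E) = P(E|H)*P(H) / P(E)
P(E) = P(E|H)*P(H) + P(E|not H)*P(not H)
P(E) = 0.61*0.49 + 0.18*0.51 = 0.3907
P(H|E) = 0.61*0.49 / 0.3907 = 0.765

0.765


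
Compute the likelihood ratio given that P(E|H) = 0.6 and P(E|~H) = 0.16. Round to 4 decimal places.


LR = P(E|H) / P(E|~H)
= 0.6 / 0.16 = 3.75

3.75


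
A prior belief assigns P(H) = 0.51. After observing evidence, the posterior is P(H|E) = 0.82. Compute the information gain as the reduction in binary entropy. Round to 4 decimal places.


H(prior) = -0.51*log2(0.51) - 0.49*log2(0.49)
= 0.9997
H(post) = -0.82*log2(0.82) - 0.18*log2(0.18)
= 0.6801
IG = 0.9997 - 0.6801 = 0.3196

0.3196


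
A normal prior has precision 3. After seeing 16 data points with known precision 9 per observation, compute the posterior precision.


In the conjugate normal model, precisions add:
tau_posterior = tau_prior + n * tau_data
= 3 + 16*9 = 147

147


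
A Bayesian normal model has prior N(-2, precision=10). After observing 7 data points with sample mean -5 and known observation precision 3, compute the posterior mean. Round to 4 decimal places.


Posterior mean = (prior_precision * prior_mean + n * data_precision * data_mean) / (prior_precision + n * data_precision)
Numerator = 10*-2 + 7*3*-5 = -125
Denominator = 10 + 7*3 = 31
Posterior mean = -4.0323

-4.0323


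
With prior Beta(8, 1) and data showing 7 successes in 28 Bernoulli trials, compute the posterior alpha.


Conjugate update: alpha_posterior = alpha_prior + k
= 8 + 7 = 15

15


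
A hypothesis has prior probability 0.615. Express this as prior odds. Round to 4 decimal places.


Odds = P(H) / P(not H) = 0.615 / 0.385
= 1.5974

1.5974


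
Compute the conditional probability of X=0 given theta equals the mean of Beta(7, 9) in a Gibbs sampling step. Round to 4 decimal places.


Mean of Beta(7, 9) = 0.4375
P(X=0 | theta=0.4375) = 0.5625

0.5625


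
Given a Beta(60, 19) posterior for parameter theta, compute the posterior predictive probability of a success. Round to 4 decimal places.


For a Beta-Bernoulli model, the predictive probability is the mean:
P(success) = 60/(60+19) = 60/79 = 0.7595

0.7595


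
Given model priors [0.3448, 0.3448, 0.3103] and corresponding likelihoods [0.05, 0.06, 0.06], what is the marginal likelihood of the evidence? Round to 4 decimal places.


P(E) = sum_i P(M_i) P(E|M_i)
= 0.0172 + 0.0207 + 0.0186
= 0.0565

0.0565


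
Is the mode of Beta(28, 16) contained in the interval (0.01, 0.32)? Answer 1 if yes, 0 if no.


Mode = (a-1)/(a+b-2) = 27/42 = 0.6429
Interval: (0.01, 0.32)
Contains mode? 0

0


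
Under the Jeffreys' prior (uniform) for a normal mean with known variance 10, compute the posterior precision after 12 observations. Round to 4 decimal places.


Prior precision = 0 (flat prior).
Post. prec. = 0 + n/var = 12/10 = 1.2

1.2


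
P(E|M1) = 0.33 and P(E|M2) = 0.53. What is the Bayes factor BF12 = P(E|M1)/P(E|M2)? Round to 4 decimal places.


Bayes factor BF12 = P(E|M1) / P(E|M2)
= 0.33 / 0.53
= 0.6226

0.6226


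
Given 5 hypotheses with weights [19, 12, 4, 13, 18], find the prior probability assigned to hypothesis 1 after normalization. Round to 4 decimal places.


To normalize, divide each weight by the sum of all weights.
Sum = 66
Prior(H1) = 19/66 = 0.2879

0.2879


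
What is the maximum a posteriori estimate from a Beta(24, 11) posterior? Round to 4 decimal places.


The MAP estimate equals the mode of the distribution.
Mode of Beta(a,b) = (a-1)/(a+b-2)
= 23/33
= 0.697

0.697


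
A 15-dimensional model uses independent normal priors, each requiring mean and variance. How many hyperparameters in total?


Per parameter: 2 (mean and variance).
Total = 15 * 2 = 30

30


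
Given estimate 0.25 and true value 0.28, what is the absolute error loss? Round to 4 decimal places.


Absolute error = |estimate - true|
= |-0.03| = 0.03

0.03


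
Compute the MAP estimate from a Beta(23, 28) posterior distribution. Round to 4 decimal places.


MAP = mode of Beta distribution
= (alpha - 1)/(alpha + beta - 2)
= (23-1)/(23+28-2)
= 22/49 = 0.449

0.449


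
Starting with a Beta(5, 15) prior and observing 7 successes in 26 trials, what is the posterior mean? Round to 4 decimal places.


Posterior parameters: alpha = 5 + 7 = 12
beta = 15 + 19 = 34
Posterior mean = alpha / (alpha + beta) = 12 / 46
= 0.2609

0.2609


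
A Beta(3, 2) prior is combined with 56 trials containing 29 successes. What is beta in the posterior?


In conjugate updating:
beta_posterior = beta_prior + (n - k)
= 2 + (56 - 29)
= 2 + 27 = 29

29


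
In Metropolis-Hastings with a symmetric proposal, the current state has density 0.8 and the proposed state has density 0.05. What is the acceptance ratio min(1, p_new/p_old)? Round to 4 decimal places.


Ratio = p_new / p_old = 0.05 / 0.8 = 0.0625
Acceptance = min(1, 0.0625) = 0.0625

0.0625


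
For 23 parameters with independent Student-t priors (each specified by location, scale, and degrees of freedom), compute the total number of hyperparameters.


A Student-t prior has 3 hyperparameters per parameter.
Total = 23 * 3 = 69

69


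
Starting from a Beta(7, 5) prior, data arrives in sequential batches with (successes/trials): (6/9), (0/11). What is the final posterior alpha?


In sequential Bayesian updating, we sum all successes.
Total successes = 6
Final alpha = 7 + 6 = 13

13


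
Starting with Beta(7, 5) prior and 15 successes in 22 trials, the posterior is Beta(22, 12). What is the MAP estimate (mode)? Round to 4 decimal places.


The mode of Beta(a, b) when a > 1 and b > 1 is (a-1)/(a+b-2)
= (22 - 1) / (22 + 12 - 2)
= 21 / 32
= 0.6562

0.6562


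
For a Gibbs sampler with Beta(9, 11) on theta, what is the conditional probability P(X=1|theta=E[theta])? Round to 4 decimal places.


E[theta] = 9/(9+11) = 0.45
P(X=1|theta) = theta = 0.45

0.45


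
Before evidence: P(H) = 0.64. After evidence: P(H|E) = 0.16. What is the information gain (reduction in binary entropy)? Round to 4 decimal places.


Prior entropy = 0.9427
Posterior entropy = 0.6343
Information gain = 0.9427 - 0.6343 = 0.3084

0.3084


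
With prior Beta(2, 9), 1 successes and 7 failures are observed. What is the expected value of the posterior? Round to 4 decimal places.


Posterior = Beta(3, 16)
E[theta] = alpha/(alpha+beta)
= 3/19 = 0.1579

0.1579


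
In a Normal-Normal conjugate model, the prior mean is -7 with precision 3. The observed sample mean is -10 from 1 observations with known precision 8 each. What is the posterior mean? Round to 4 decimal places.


Posterior precision = tau0 + n*tau = 3 + 1*8 = 11
Posterior mean = (tau0*mu0 + n*tau*xbar) / posterior_precision
= (3*-7 + 1*8*-10) / 11
= -101 / 11 = -9.1818

-9.1818


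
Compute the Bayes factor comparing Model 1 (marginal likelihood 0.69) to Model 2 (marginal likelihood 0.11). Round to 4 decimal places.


BF12 = marginal likelihood of M1 / marginal likelihood of M2
= 0.69/0.11
= 6.2727

6.2727


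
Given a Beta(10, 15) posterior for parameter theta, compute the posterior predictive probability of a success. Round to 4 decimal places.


For a Beta-Bernoulli model, the predictive probability is the mean:
P(success) = 10/(10+15) = 10/25 = 0.4

0.4


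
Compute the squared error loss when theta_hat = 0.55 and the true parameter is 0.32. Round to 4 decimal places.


L = (theta_hat - theta_true)^2
= (0.55 - 0.32)^2
= 0.23^2 = 0.0529

0.0529


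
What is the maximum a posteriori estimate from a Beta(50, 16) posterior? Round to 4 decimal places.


The MAP estimate equals the mode of the distribution.
Mode of Beta(a,b) = (a-1)/(a+b-2)
= 49/64
= 0.7656

0.7656


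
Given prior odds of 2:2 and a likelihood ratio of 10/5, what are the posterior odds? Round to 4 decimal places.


Posterior odds = prior odds * LR
Prior odds = 2/2 = 1.0
LR = 10/5 = 2.0
Posterior odds = 1.0 * 2.0 = 2.0

2.0


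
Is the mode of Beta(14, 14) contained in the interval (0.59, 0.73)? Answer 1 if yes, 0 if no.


Mode = (a-1)/(a+b-2) = 13/26 = 0.5
Interval: (0.59, 0.73)
Contains mode? 0

0


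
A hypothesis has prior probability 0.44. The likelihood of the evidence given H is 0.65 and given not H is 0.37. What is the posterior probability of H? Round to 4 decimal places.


Using Bayes' theorem:
P(E) = 0.44 * 0.65 + 0.56 * 0.37
P(E) = 0.4932
P(H|E) = (0.44 * 0.65) / 0.4932 = 0.5799

0.5799


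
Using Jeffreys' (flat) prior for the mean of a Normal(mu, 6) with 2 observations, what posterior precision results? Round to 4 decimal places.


Flat prior means prior precision is 0.
Posterior precision = n / sigma^2 = 2/6 = 0.3333

0.3333


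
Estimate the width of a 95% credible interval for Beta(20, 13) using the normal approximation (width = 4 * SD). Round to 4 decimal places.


For Beta(a,b): Var = ab/((a+b)^2(a+b+1))
Var = 0.007, SD = 0.0838
Approximate 95% CI width = 4 * 0.0838 = 0.3352

0.3352


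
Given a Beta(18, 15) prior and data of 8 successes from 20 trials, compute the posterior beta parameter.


Number of failures = 20 - 8 = 12
Posterior beta = 15 + 12 = 27

27


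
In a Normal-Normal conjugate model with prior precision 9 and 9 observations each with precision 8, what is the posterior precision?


Posterior precision = prior precision + n * observation precision
= 9 + 9 * 8
= 9 + 72 = 81

81


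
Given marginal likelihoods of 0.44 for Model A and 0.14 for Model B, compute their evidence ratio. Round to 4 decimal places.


Ratio = ML(A) / ML(B) = 0.44/0.14
= 3.1429

3.1429


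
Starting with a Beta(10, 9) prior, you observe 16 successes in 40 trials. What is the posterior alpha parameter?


For a Beta-Binomial conjugate model:
Posterior alpha = prior alpha + number of successes
= 10 + 16 = 26

26


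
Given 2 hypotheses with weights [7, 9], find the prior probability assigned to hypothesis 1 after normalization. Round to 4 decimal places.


To normalize, divide each weight by the sum of all weights.
Sum = 16
Prior(H1) = 7/16 = 0.4375

0.4375


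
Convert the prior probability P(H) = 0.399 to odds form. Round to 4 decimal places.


P(not H) = 1 - 0.399 = 0.601
Odds = 0.399 / 0.601 = 0.6639

0.6639


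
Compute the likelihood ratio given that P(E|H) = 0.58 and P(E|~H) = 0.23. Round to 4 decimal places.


LR = P(E|H) / P(E|~H)
= 0.58 / 0.23 = 2.5217

2.5217


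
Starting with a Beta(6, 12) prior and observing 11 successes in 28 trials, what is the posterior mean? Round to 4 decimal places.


Posterior parameters: alpha = 6 + 11 = 17
beta = 12 + 17 = 29
Posterior mean = alpha / (alpha + beta) = 17 / 46
= 0.3696

0.3696


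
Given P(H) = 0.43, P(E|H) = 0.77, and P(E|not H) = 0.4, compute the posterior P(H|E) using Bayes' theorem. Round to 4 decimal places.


By Bayes' theorem: P(H|E) = P(E|H)*P(H) / P(E)
P(E) = P(E|H)*P(H) + P(E|not H)*P(not H)
P(E) = 0.77*0.43 + 0.4*0.57 = 0.5591
P(H|E) = 0.77*0.43 / 0.5591 = 0.5922

0.5922


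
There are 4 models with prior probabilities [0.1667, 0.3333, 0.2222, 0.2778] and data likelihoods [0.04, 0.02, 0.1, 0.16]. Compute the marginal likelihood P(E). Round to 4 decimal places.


P(E) = sum over models of P(M_i) * P(E|M_i)
= 0.1667*0.04 + 0.3333*0.02 + 0.2222*0.1 + 0.2778*0.16
= 0.08

0.08


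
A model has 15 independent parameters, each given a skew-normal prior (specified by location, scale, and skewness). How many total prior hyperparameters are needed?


Each skew-normal prior needs 3 hyperparameters (location, scale, and skewness).
Total = 3 * 15 = 45

45


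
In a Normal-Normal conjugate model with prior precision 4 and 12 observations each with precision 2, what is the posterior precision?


Posterior precision = prior precision + n * observation precision
= 4 + 12 * 2
= 4 + 24 = 28

28


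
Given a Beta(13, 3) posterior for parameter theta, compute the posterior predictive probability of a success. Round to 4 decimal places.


For a Beta-Bernoulli model, the predictive probability is the mean:
P(success) = 13/(13+3) = 13/16 = 0.8125

0.8125


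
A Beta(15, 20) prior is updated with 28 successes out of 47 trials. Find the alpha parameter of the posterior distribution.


In the Beta-Binomial conjugate update:
alpha_post = alpha_prior + successes
= 15 + 28
= 43

43


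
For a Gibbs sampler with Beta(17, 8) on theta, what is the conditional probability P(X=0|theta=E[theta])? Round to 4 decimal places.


E[theta] = 17/(17+8) = 0.68
P(X=0|theta) = 1 - theta = 0.32

0.32


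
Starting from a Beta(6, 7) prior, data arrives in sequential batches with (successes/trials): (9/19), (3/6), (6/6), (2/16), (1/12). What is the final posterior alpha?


In sequential Bayesian updating, we sum all successes.
Total successes = 21
Final alpha = 6 + 21 = 27

27


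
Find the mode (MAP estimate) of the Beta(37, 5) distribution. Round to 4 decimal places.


For Beta(a,b) with a,b > 1:
Mode = (a-1)/(a+b-2) = (37-1)/(42-2)
= 36/40 = 0.9

0.9


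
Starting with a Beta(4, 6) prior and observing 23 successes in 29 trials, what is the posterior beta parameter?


Posterior beta = prior beta + failures
Failures = 29 - 23 = 6
beta_post = 6 + 6 = 12

12


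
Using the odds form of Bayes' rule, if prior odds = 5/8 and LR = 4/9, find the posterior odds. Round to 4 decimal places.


Bayes' rule in odds form: posterior odds = prior odds * LR
= (5 * 4) / (8 * 9)
= 20/72 = 0.2778

0.2778


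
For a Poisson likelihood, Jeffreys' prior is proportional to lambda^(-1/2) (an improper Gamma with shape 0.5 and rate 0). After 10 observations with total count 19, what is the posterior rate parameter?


Jeffreys' prior for Poisson is proportional to lambda^(-1/2).
Posterior is Gamma(0.5 + S, 0 + n) = Gamma(0.5 + 19, 10).
Posterior rate = 0 + n = 10

10.0


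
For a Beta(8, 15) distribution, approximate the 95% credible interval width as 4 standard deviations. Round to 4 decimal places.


Variance of Beta(a,b) = ab / ((a+b)^2 * (a+b+1))
= 8*15 / ((23)^2 * 24)
= 0.0095
SD = sqrt(0.0095) = 0.0972
Width = 4 * SD = 0.3889

0.3889


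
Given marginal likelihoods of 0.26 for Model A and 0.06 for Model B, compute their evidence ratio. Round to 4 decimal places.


Ratio = ML(A) / ML(B) = 0.26/0.06
= 4.3333

4.3333


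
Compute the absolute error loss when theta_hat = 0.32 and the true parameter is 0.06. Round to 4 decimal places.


L = |theta_hat - theta_true|
= |0.32 - 0.06| = 0.26

0.26


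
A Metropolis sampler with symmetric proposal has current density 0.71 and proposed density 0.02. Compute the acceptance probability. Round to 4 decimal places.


For symmetric proposals, acceptance = min(1, pi(x*)/pi(x))
= min(1, 0.02/0.71)
= min(1, 0.0282) = 0.0282

0.0282


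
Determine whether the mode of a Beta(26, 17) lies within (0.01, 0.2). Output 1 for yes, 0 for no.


First find the mode: (a-1)/(a+b-2) = 0.6098
Is 0.6098 in (0.01, 0.2)? 0

0


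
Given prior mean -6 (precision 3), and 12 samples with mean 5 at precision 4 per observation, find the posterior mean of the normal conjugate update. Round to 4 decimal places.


The posterior mean is a precision-weighted average of prior and data.
Post. prec. = 3 + 48 = 51
Post. mean = (-18 + 240)/51 = 222/51 = 4.3529

4.3529


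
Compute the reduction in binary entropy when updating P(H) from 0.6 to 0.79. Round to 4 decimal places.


H_before = -p*log2(p) - (1-p)*log2(1-p) for p=0.6: 0.971
H_after for p=0.79: 0.7415
Reduction = 0.971 - 0.7415 = 0.2295

0.2295


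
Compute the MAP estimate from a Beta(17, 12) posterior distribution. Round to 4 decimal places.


MAP = mode of Beta distribution
= (alpha - 1)/(alpha + beta - 2)
= (17-1)/(17+12-2)
= 16/27 = 0.5926

0.5926


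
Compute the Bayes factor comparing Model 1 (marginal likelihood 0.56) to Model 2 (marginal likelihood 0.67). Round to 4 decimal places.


BF12 = marginal likelihood of M1 / marginal likelihood of M2
= 0.56/0.67
= 0.8358

0.8358


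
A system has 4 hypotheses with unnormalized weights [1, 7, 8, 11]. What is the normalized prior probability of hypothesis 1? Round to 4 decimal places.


The normalized prior is the weight divided by the total.
Total weight = 27
P(H1) = 1 / 27 = 0.037

0.037


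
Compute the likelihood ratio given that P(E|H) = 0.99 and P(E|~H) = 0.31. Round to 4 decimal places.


LR = P(E|H) / P(E|~H)
= 0.99 / 0.31 = 3.1935

3.1935


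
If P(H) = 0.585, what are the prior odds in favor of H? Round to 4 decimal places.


Prior odds = P(H) / (1 - P(H))
= 0.585 / 0.415
= 1.4096

1.4096


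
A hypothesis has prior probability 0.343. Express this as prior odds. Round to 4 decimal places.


Odds = P(H) / P(not H) = 0.343 / 0.657
= 0.5221

0.5221


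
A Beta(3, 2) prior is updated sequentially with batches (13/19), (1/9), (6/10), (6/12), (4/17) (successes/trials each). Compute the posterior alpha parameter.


Sequential conjugate updating is equivalent to a single batch update.
Total successes across all batches = 30
alpha_posterior = alpha_prior + total_successes = 3 + 30
= 33

33


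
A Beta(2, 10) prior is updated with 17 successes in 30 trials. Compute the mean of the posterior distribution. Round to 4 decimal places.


After update: Beta(19, 23)
Mean = 19 / (19 + 23) = 19 / 42
= 0.4524

0.4524


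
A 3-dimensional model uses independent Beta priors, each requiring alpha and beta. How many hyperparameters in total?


Per parameter: 2 (alpha and beta).
Total = 3 * 2 = 6

6


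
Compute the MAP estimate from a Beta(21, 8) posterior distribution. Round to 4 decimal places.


MAP = mode of Beta distribution
= (alpha - 1)/(alpha + beta - 2)
= (21-1)/(21+8-2)
= 20/27 = 0.7407

0.7407


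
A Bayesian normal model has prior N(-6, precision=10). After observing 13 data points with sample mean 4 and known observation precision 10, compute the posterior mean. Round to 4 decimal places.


Posterior mean = (prior_precision * prior_mean + n * data_precision * data_mean) / (prior_precision + n * data_precision)
Numerator = 10*-6 + 13*10*4 = 460
Denominator = 10 + 13*10 = 140
Posterior mean = 3.2857

3.2857


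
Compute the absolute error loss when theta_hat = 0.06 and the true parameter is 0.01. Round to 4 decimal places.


L = |theta_hat - theta_true|
= |0.06 - 0.01| = 0.05

0.05


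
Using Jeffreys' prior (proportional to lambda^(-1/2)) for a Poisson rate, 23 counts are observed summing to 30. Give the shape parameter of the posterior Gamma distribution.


Conjugate update: Gamma(prior_shape + S, prior_rate + n).
Prior shape = 0.5, prior rate = 0.
Posterior shape = 0.5 + S = 0.5 + 30 = 30.5

30.5


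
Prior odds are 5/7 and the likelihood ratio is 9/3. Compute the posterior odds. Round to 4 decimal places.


Posterior odds = prior odds * likelihood ratio
= (5/7) * (9/3)
= 45 / 21
= 2.1429

2.1429


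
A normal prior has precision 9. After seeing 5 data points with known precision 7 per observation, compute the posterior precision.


In the conjugate normal model, precisions add:
tau_posterior = tau_prior + n * tau_data
= 9 + 5*7 = 44

44


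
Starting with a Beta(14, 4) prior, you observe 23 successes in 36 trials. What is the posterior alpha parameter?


For a Beta-Binomial conjugate model:
Posterior alpha = prior alpha + number of successes
= 14 + 23 = 37

37


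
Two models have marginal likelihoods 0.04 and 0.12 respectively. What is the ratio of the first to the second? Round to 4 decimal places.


Evidence ratio = 0.04 / 0.12
= 0.3333

0.3333


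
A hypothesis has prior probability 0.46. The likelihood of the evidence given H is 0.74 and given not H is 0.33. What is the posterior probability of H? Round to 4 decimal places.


Using Bayes' theorem:
P(E) = 0.46 * 0.74 + 0.54 * 0.33
P(E) = 0.5186
P(H|E) = (0.46 * 0.74) / 0.5186 = 0.6564

0.6564


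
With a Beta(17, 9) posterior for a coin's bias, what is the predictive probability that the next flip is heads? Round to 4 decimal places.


The predictive probability equals the posterior mean.
P(next = heads) = alpha / (alpha + beta)
= 17 / 26 = 0.6538

0.6538


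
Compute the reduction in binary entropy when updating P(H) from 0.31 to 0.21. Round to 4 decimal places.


H_before = -p*log2(p) - (1-p)*log2(1-p) for p=0.31: 0.8932
H_after for p=0.21: 0.7415
Reduction = 0.8932 - 0.7415 = 0.1517

0.1517


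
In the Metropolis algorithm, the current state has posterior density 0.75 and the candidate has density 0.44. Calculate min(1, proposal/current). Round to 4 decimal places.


Ratio = 0.44/0.75 = 0.5867
Acceptance probability = min(1, 0.5867)
= 0.5867

0.5867


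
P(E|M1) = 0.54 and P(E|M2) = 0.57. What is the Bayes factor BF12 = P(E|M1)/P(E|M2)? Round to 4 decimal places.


Bayes factor BF12 = P(E|M1) / P(E|M2)
= 0.54 / 0.57
= 0.9474

0.9474


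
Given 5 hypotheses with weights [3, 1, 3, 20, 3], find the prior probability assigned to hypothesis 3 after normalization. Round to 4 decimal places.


To normalize, divide each weight by the sum of all weights.
Sum = 30
Prior(H3) = 3/30 = 0.1

0.1


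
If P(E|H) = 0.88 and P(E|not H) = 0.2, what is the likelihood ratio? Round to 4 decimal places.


Likelihood ratio = P(E|H) / P(E|not H)
= 0.88 / 0.2
= 4.4

4.4


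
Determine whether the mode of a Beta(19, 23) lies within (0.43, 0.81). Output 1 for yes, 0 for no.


First find the mode: (a-1)/(a+b-2) = 0.45
Is 0.45 in (0.43, 0.81)? 1

1


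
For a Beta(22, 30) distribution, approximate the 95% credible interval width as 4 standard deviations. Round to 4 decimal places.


Variance of Beta(a,b) = ab / ((a+b)^2 * (a+b+1))
= 22*30 / ((52)^2 * 53)
= 0.0046
SD = sqrt(0.0046) = 0.0679
Width = 4 * SD = 0.2715

0.2715


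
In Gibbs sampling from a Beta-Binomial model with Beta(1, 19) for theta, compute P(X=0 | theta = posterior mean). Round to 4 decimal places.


Posterior mean = alpha/(alpha+beta) = 1/20 = 0.05
P(X=0|theta=mean) = 1 - theta = 0.95

0.95


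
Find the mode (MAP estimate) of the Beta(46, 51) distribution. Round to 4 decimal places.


For Beta(a,b) with a,b > 1:
Mode = (a-1)/(a+b-2) = (46-1)/(97-2)
= 45/95 = 0.4737

0.4737


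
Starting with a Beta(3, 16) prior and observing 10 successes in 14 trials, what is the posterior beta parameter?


Posterior beta = prior beta + failures
Failures = 14 - 10 = 4
beta_post = 16 + 4 = 20

20


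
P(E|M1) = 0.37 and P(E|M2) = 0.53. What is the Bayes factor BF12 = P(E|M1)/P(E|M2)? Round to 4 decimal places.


Bayes factor BF12 = P(E|M1) / P(E|M2)
= 0.37 / 0.53
= 0.6981

0.6981


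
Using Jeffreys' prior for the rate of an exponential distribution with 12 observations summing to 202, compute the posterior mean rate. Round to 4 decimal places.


Jeffreys' prior leads to posterior Gamma(12, 202).
Mean = 12/202 = 0.0594

0.0594


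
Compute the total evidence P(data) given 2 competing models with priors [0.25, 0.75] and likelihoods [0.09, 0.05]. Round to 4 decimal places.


Marginal likelihood = sum P(model_i) * P(data|model_i)
Model 1: 0.25 * 0.09 = 0.0225
Model 2: 0.75 * 0.05 = 0.0375
Total = 0.06

0.06


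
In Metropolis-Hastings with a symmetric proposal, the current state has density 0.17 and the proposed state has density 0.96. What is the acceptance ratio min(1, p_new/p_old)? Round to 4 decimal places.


Ratio = p_new / p_old = 0.96 / 0.17 = 5.6471
Acceptance = min(1, 5.6471) = 1.0

1.0


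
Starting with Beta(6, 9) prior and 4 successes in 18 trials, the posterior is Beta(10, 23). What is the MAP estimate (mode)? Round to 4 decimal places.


The mode of Beta(a, b) when a > 1 and b > 1 is (a-1)/(a+b-2)
= (10 - 1) / (10 + 23 - 2)
= 9 / 31
= 0.2903

0.2903


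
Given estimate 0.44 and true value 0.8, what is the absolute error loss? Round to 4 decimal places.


Absolute error = |estimate - true|
= |-0.36| = 0.36

0.36


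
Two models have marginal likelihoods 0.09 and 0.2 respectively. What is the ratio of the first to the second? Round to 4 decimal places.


Evidence ratio = 0.09 / 0.2
= 0.45

0.45


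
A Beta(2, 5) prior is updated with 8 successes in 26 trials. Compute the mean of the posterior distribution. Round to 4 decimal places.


After update: Beta(10, 23)
Mean = 10 / (10 + 23) = 10 / 33
= 0.303

0.303


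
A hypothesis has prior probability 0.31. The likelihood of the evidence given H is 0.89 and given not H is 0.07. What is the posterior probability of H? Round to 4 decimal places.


Using Bayes' theorem:
P(E) = 0.31 * 0.89 + 0.69 * 0.07
P(E) = 0.3242
P(H|E) = (0.31 * 0.89) / 0.3242 = 0.851

0.851


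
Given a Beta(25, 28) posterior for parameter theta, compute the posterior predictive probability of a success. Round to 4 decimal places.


For a Beta-Bernoulli model, the predictive probability is the mean:
P(success) = 25/(25+28) = 25/53 = 0.4717

0.4717


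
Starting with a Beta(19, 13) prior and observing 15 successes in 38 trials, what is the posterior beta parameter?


Posterior beta = prior beta + failures
Failures = 38 - 15 = 23
beta_post = 13 + 23 = 36

36


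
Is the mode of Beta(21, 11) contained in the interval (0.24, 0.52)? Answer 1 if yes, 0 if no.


Mode = (a-1)/(a+b-2) = 20/30 = 0.6667
Interval: (0.24, 0.52)
Contains mode? 0

0


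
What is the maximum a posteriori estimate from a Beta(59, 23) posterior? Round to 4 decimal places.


The MAP estimate equals the mode of the distribution.
Mode of Beta(a,b) = (a-1)/(a+b-2)
= 58/80
= 0.725

0.725


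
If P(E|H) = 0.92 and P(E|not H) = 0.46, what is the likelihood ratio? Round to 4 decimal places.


Likelihood ratio = P(E|H) / P(E|not H)
= 0.92 / 0.46
= 2.0

2.0


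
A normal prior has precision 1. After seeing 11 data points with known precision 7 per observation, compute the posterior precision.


In the conjugate normal model, precisions add:
tau_posterior = tau_prior + n * tau_data
= 1 + 11*7 = 78

78


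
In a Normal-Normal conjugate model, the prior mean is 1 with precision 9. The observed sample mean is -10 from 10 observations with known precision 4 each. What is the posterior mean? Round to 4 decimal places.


Posterior precision = tau0 + n*tau = 9 + 10*4 = 49
Posterior mean = (tau0*mu0 + n*tau*xbar) / posterior_precision
= (9*1 + 10*4*-10) / 49
= -391 / 49 = -7.9796

-7.9796
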